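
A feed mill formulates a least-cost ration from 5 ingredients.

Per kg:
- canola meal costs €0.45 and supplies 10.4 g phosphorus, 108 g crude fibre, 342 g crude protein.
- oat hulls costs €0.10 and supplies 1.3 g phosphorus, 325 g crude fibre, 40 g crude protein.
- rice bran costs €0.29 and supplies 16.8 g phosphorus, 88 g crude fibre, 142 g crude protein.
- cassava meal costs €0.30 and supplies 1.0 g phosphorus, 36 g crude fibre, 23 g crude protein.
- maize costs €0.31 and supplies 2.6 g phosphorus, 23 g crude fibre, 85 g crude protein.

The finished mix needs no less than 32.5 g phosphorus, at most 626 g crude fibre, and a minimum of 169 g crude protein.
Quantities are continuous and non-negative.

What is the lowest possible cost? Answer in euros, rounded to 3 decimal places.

€0.561

Let x1 = kg of canola meal, x2 = kg of oat hulls, x3 = kg of rice bran, x4 = kg of cassava meal, x5 = kg of maize.
Minimize 0.45x1 + 0.1x2 + 0.29x3 + 0.3x4 + 0.31x5 s.t.:
  10.4x1 + 1.3x2 + 16.8x3 + 1x4 + 2.6x5 ≥ 32.5   (phosphorus)
  108x1 + 325x2 + 88x3 + 36x4 + 23x5 ≤ 626   (crude fibre)
  342x1 + 40x2 + 142x3 + 23x4 + 85x5 ≥ 169   (crude protein)
  x1, x2, x3, x4, x5 ≥ 0.
At the optimum only rice bran is positive (canola meal, oat hulls, cassava meal, maize = 0). The phosphorus requirement is met with equality.
Solving gives x3 = 1.935.
Total cost: 0.29·1.935 = 0.56115.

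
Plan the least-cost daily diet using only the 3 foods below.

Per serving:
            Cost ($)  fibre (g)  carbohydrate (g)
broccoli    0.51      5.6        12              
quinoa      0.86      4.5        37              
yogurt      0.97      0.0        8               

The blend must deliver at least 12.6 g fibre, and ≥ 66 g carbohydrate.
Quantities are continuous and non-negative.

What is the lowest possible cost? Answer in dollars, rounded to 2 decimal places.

$1.79

Treat it as an LP. Let x1 = servings of broccoli, x2 = servings of quinoa, x3 = servings of yogurt.
min 0.51x1 + 0.86x2 + 0.97x3 s.t.:
  5.6x1 + 4.5x2 ≥ 12.6   (fibre)
  12x1 + 37x2 + 8x3 ≥ 66   (carbohydrate)
  x1, x2, x3 ≥ 0.
The optimal basis is {broccoli, quinoa}; yogurt drops out. Binding constraints: fibre and carbohydrate.
Optimal quantities: broccoli = 1.104 servings, quinoa = 1.426 servings.
Total cost: 0.51·1.104 + 0.86·1.426 = 1.7894.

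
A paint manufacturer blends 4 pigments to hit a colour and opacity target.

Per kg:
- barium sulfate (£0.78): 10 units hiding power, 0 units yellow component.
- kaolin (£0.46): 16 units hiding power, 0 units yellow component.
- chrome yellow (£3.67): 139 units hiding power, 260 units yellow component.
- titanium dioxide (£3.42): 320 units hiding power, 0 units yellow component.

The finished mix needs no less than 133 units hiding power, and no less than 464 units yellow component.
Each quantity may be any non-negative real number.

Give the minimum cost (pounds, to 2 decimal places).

Set it up as a linear program. Let x1 = kg of barium sulfate, x2 = kg of kaolin, x3 = kg of chrome yellow, x4 = kg of titanium dioxide.
min 0.78x1 + 0.46x2 + 3.67x3 + 3.42x4 subject to:
  10x1 + 16x2 + 139x3 + 320x4 ≥ 133   (hiding power)
  260x3 ≥ 464   (yellow component)
  x1, x2, x3, x4 ≥ 0.
The minimum-cost mix takes nothing from barium sulfate, kaolin, titanium dioxide — only chrome yellow. There the yellow component constraint is tight.
So chrome yellow = 1.785 kg.
Hence cost = 3.67·1.785 = £6.5510.

£6.55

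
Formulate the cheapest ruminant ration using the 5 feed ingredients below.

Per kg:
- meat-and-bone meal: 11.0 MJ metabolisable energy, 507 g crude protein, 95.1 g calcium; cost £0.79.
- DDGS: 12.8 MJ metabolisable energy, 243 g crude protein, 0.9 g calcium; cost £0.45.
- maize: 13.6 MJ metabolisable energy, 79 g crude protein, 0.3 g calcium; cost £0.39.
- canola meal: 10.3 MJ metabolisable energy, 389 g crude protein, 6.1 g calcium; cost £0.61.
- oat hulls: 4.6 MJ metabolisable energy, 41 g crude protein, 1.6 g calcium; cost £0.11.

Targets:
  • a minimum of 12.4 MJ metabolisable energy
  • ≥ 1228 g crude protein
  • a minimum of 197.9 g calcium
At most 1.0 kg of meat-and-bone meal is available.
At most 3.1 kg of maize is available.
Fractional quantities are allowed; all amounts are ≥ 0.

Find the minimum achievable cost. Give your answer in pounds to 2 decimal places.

£7.86

Set it up as a linear program. Let x1 = kg of meat-and-bone meal, x2 = kg of DDGS, x3 = kg of maize, x4 = kg of canola meal, x5 = kg of oat hulls.
min 0.79x1 + 0.45x2 + 0.39x3 + 0.61x4 + 0.11x5 subject to:
  11x1 + 12.8x2 + 13.6x3 + 10.3x4 + 4.6x5 ≥ 12.4   (metabolisable energy)
  507x1 + 243x2 + 79x3 + 389x4 + 41x5 ≥ 1228   (crude protein)
  95.1x1 + 0.9x2 + 0.3x3 + 6.1x4 + 1.6x5 ≥ 197.9   (calcium)
  x1 ≤ 1
  x3 ≤ 3.1
  x1, x2, x3, x4, x5 ≥ 0.
At the optimum only meat-and-bone meal, oat hulls are positive (DDGS, maize, canola meal = 0). There the calcium and the meat-and-bone meal cap constraints are tight.
So meat-and-bone meal = 1 kg, oat hulls = 64.25 kg.
Cost = 0.79·1 + 0.11·64.25 = 7.8575.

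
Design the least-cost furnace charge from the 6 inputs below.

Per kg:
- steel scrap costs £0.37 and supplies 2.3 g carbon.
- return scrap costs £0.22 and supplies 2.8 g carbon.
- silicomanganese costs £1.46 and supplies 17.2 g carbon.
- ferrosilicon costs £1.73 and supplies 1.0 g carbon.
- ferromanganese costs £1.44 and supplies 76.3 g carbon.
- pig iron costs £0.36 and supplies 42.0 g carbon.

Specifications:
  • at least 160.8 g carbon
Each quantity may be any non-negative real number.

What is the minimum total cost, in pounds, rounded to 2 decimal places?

This is a linear program. Let x1 = kg of steel scrap, x2 = kg of return scrap, x3 = kg of silicomanganese, x4 = kg of ferrosilicon, x5 = kg of ferromanganese, x6 = kg of pig iron.
Minimize 0.37x1 + 0.22x2 + 1.46x3 + 1.73x4 + 1.44x5 + 0.36x6 s.t.:
  2.3x1 + 2.8x2 + 17.2x3 + 1x4 + 76.3x5 + 42x6 ≥ 160.8   (carbon)
  x1, x2, x3, x4, x5, x6 ≥ 0.
At the optimum only pig iron is positive (steel scrap, return scrap, silicomanganese, ferrosilicon, ferromanganese = 0). The carbon requirement is met with equality.
Optimal quantities: pig iron = 3.829 kg.
Objective = 0.36·3.829 = 1.3784.

£1.38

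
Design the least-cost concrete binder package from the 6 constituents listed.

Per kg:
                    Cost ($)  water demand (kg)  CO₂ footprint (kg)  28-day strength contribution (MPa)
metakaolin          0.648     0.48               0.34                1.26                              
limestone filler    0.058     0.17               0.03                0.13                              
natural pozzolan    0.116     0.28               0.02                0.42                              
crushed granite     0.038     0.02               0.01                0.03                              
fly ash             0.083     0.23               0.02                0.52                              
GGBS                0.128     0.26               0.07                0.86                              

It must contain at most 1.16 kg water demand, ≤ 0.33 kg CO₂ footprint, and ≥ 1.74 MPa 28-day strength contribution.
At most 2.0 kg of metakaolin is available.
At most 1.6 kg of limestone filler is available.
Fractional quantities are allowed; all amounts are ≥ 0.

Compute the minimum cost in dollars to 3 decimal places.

Set it up as a linear program. Let x1 = kg of metakaolin, x2 = kg of limestone filler, x3 = kg of natural pozzolan, x4 = kg of crushed granite, x5 = kg of fly ash, x6 = kg of GGBS.
min 0.648x1 + 0.058x2 + 0.116x3 + 0.038x4 + 0.083x5 + 0.128x6 s.t.:
  0.48x1 + 0.17x2 + 0.28x3 + 0.02x4 + 0.23x5 + 0.26x6 ≤ 1.16   (water demand)
  0.34x1 + 0.03x2 + 0.02x3 + 0.01x4 + 0.02x5 + 0.07x6 ≤ 0.33   (CO₂ footprint)
  1.26x1 + 0.13x2 + 0.42x3 + 0.03x4 + 0.52x5 + 0.86x6 ≥ 1.74   (28-day strength contribution)
  x1 ≤ 2
  x2 ≤ 1.6
  x1, x2, x3, x4, x5, x6 ≥ 0.
The cheapest feasible vertex uses only GGBS; metakaolin, limestone filler, natural pozzolan, crushed granite, fly ash are not used. There the 28-day strength contribution constraint is tight.
So GGBS = 2.023 kg.
Hence cost = 0.128·2.023 = $0.25894.

$0.259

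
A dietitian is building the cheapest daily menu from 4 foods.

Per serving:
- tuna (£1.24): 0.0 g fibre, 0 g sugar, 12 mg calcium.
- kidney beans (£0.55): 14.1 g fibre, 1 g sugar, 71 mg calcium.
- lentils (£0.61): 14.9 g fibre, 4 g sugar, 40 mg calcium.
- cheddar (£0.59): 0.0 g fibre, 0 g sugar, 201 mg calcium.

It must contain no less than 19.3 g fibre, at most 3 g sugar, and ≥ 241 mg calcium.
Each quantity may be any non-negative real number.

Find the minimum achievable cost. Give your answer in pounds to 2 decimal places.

£1.17

This is a linear program. Let x1 = servings of tuna, x2 = servings of kidney beans, x3 = servings of lentils, x4 = servings of cheddar.
Minimize 1.24x1 + 0.55x2 + 0.61x3 + 0.59x4 subject to:
  14.1x2 + 14.9x3 ≥ 19.3   (fibre)
  1x2 + 4x3 ≤ 3   (sugar)
  12x1 + 71x2 + 40x3 + 201x4 ≥ 241   (calcium)
  x1, x2, x3, x4 ≥ 0.
The optimal basis is {kidney beans, cheddar}; tuna, lentils drop out. The fibre and calcium requirements are met with equality.
Optimal quantities: kidney beans = 1.3688 servings, cheddar = 0.7155 servings.
Total cost: 0.55·1.3688 + 0.59·0.7155 = 1.17499.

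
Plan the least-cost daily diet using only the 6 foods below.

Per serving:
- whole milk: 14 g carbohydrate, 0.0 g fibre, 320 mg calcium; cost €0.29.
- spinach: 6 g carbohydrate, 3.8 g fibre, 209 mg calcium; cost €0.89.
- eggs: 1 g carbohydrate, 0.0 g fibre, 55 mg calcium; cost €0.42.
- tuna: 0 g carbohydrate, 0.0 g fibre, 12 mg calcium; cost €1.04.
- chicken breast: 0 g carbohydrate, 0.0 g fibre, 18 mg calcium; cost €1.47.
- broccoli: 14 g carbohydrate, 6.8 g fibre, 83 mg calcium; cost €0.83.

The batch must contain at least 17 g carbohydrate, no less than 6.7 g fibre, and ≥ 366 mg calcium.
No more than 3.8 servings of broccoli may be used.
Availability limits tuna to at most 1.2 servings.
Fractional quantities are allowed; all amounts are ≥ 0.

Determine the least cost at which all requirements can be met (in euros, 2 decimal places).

Let x1 = servings of whole milk, x2 = servings of spinach, x3 = servings of eggs, x4 = servings of tuna, x5 = servings of chicken breast, x6 = servings of broccoli.
Minimize 0.29x1 + 0.89x2 + 0.42x3 + 1.04x4 + 1.47x5 + 0.83x6 s.t.:
  14x1 + 6x2 + 1x3 + 14x6 ≥ 17   (carbohydrate)
  3.8x2 + 6.8x6 ≥ 6.7   (fibre)
  320x1 + 209x2 + 55x3 + 12x4 + 18x5 + 83x6 ≥ 366   (calcium)
  x6 ≤ 3.8
  x4 ≤ 1.2
  x1, x2, x3, x4, x5, x6 ≥ 0.
The cheapest feasible vertex uses only whole milk, broccoli; spinach, eggs, tuna, chicken breast are not used. There the fibre and calcium constraints are tight.
Solving gives x1 = 0.8882, x6 = 0.9853.
Total cost: 0.29·0.8882 + 0.83·0.9853 = 1.0754.

€1.08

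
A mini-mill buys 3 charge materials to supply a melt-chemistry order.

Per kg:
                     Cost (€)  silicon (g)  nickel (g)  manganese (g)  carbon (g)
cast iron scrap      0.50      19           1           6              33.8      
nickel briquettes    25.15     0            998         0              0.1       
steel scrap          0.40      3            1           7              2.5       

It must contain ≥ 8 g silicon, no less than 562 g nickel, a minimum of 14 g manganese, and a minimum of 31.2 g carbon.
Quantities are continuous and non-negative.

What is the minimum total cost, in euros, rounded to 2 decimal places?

€15.04

Set it up as a linear program. Let x1 = kg of cast iron scrap, x2 = kg of nickel briquettes, x3 = kg of steel scrap.
Minimize 0.5x1 + 25.15x2 + 0.4x3 with:
  19x1 + 3x3 ≥ 8   (silicon)
  1x1 + 998x2 + 1x3 ≥ 562   (nickel)
  6x1 + 7x3 ≥ 14   (manganese)
  33.8x1 + 0.1x2 + 2.5x3 ≥ 31.2   (carbon)
  x1, x2, x3 ≥ 0.
All 3 inputs are positive at the optimum. There the nickel, manganese, carbon constraints are tight.
Solving gives x1 = 0.8258, x2 = 0.561, x3 = 1.292.
Cost = 0.5·0.8258 + 25.15·0.561 + 0.4·1.292 = 15.0389.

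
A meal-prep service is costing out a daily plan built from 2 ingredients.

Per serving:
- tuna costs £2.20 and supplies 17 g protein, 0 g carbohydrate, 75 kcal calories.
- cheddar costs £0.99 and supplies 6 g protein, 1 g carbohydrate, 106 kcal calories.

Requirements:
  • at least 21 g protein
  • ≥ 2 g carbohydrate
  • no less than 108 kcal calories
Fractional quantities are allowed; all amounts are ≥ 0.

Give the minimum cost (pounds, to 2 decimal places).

£3.14

This is a linear program. Let x1 = servings of tuna, x2 = servings of cheddar.
min 2.2x1 + 0.99x2 subject to:
  17x1 + 6x2 ≥ 21   (protein)
  1x2 ≥ 2   (carbohydrate)
  75x1 + 106x2 ≥ 108   (calories)
  x1, x2 ≥ 0.
Both inputs are positive at the optimum. Binding constraints: protein and carbohydrate.
So tuna = 0.5294 servings, cheddar = 2 servings.
Cost = 2.2·0.5294 + 0.99·2 = 3.1447.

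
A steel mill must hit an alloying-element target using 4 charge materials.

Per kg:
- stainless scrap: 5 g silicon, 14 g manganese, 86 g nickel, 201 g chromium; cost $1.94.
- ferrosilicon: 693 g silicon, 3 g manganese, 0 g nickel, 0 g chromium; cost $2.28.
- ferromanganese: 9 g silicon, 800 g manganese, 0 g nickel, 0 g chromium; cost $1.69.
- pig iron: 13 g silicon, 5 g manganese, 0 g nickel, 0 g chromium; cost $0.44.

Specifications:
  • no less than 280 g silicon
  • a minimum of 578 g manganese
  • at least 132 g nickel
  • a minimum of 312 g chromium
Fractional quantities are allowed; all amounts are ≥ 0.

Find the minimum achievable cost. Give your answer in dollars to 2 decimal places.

$5.06

Let x1 = kg of stainless scrap, x2 = kg of ferrosilicon, x3 = kg of ferromanganese, x4 = kg of pig iron.
min 1.94x1 + 2.28x2 + 1.69x3 + 0.44x4 with:
  5x1 + 693x2 + 9x3 + 13x4 ≥ 280   (silicon)
  14x1 + 3x2 + 800x3 + 5x4 ≥ 578   (manganese)
  86x1 ≥ 132   (nickel)
  201x1 ≥ 312   (chromium)
  x1, x2, x3, x4 ≥ 0.
The minimum-cost mix takes nothing from pig iron — only stainless scrap, ferrosilicon, ferromanganese. The silicon, manganese, chromium requirements are met with equality.
Solving gives x1 = 1.552, x2 = 0.3838, x3 = 0.6939.
Cost = 1.94·1.552 + 2.28·0.3838 + 1.69·0.6939 = 5.0586.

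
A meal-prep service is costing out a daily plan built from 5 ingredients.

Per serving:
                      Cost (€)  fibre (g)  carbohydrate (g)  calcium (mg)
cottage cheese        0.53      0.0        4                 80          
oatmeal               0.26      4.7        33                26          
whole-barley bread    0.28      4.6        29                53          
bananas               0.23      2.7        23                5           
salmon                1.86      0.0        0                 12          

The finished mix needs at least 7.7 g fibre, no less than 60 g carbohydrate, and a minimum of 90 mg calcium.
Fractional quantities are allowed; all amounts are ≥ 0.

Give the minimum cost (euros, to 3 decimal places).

€0.546

Let x1 = servings of cottage cheese, x2 = servings of oatmeal, x3 = servings of whole-barley bread, x4 = servings of bananas, x5 = servings of salmon.
Minimize 0.53x1 + 0.26x2 + 0.28x3 + 0.23x4 + 1.86x5 s.t.:
  4.7x2 + 4.6x3 + 2.7x4 ≥ 7.7   (fibre)
  4x1 + 33x2 + 29x3 + 23x4 ≥ 60   (carbohydrate)
  80x1 + 26x2 + 53x3 + 5x4 + 12x5 ≥ 90   (calcium)
  x1, x2, x3, x4, x5 ≥ 0.
The optimal basis is {oatmeal, whole-barley bread}; cottage cheese, bananas, salmon drop out. There the carbohydrate and calcium constraints are tight.
So oatmeal = 0.5729 servings, whole-barley bread = 1.417 servings.
Objective = 0.26·0.5729 + 0.28·1.417 = 0.54571.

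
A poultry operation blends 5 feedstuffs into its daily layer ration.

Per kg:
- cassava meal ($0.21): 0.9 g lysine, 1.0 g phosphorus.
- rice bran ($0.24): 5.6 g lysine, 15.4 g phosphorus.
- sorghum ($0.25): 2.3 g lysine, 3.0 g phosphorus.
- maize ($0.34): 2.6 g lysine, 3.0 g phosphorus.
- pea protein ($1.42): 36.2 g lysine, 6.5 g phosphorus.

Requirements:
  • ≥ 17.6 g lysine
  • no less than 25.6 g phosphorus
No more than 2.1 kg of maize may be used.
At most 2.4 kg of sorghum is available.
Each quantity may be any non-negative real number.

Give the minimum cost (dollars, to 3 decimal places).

Let x1 = kg of cassava meal, x2 = kg of rice bran, x3 = kg of sorghum, x4 = kg of maize, x5 = kg of pea protein.
Minimize 0.21x1 + 0.24x2 + 0.25x3 + 0.34x4 + 1.42x5 with:
  0.9x1 + 5.6x2 + 2.3x3 + 2.6x4 + 36.2x5 ≥ 17.6   (lysine)
  1x1 + 15.4x2 + 3x3 + 3x4 + 6.5x5 ≥ 25.6   (phosphorus)
  x4 ≤ 2.1
  x3 ≤ 2.4
  x1, x2, x3, x4, x5 ≥ 0.
The optimal basis is {rice bran, pea protein}; cassava meal, sorghum, maize drop out. There the lysine and phosphorus constraints are tight.
Solving gives x2 = 1.559, x5 = 0.245.
Total cost: 0.24·1.559 + 1.42·0.245 = 0.72206.

$0.722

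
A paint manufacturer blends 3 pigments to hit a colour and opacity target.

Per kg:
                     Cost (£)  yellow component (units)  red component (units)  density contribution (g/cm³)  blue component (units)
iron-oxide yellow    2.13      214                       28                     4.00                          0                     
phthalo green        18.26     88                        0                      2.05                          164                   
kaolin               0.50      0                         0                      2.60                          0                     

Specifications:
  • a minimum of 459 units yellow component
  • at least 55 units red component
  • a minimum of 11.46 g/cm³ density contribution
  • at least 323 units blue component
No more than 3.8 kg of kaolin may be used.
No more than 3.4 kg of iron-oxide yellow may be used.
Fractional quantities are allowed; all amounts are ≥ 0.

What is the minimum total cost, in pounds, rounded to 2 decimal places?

£40.15

Treat it as an LP. Let x1 = kg of iron-oxide yellow, x2 = kg of phthalo green, x3 = kg of kaolin.
Minimise 2.13x1 + 18.26x2 + 0.5x3 with:
  214x1 + 88x2 ≥ 459   (yellow component)
  28x1 ≥ 55   (red component)
  4x1 + 2.05x2 + 2.6x3 ≥ 11.46   (density contribution)
  164x2 ≥ 323   (blue component)
  x3 ≤ 3.8
  x1 ≤ 3.4
  x1, x2, x3 ≥ 0.
The optimal basis is {iron-oxide yellow, phthalo green}; kaolin drops out. There the red component and blue component constraints are tight.
That vertex is x1 = 1.9643, x2 = 1.9695.
Objective = 2.13·1.9643 + 18.26·1.9695 = 40.1470.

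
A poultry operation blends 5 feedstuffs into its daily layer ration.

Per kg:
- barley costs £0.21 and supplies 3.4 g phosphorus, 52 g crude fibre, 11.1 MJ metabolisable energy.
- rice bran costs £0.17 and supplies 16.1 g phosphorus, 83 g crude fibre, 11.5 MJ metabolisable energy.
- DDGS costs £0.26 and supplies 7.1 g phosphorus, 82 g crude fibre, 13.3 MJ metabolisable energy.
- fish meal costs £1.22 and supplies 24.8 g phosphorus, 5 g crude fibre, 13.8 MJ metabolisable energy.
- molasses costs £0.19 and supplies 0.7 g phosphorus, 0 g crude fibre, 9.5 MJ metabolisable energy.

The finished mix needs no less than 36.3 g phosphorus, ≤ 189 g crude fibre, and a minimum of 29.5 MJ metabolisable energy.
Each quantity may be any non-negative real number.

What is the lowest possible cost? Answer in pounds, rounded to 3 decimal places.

£0.453

Set it up as a linear program. Let x1 = kg of barley, x2 = kg of rice bran, x3 = kg of DDGS, x4 = kg of fish meal, x5 = kg of molasses.
Minimise 0.21x1 + 0.17x2 + 0.26x3 + 1.22x4 + 0.19x5 with:
  3.4x1 + 16.1x2 + 7.1x3 + 24.8x4 + 0.7x5 ≥ 36.3   (phosphorus)
  52x1 + 83x2 + 82x3 + 5x4 ≤ 189   (crude fibre)
  11.1x1 + 11.5x2 + 13.3x3 + 13.8x4 + 9.5x5 ≥ 29.5   (metabolisable energy)
  x1, x2, x3, x4, x5 ≥ 0.
At the optimum only rice bran, molasses are positive (barley, DDGS, fish meal = 0). Binding constraints: crude fibre and metabolisable energy.
So rice bran = 2.277 kg, molasses = 0.3488 kg.
Hence cost = 0.17·2.277 + 0.19·0.3488 = £0.45336.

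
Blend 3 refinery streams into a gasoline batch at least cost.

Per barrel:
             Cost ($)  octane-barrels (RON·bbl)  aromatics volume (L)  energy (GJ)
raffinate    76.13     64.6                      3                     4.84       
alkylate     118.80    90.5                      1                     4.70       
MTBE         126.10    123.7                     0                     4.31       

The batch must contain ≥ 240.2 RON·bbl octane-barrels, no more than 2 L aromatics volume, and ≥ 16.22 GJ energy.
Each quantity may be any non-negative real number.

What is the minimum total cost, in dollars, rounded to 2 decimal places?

$430.91

Treat it as an LP. Let x1 = barrels of raffinate, x2 = barrels of alkylate, x3 = barrels of MTBE.
min 76.13x1 + 118.8x2 + 126.1x3 s.t.:
  64.6x1 + 90.5x2 + 123.7x3 ≥ 240.2   (octane-barrels)
  3x1 + 1x2 ≤ 2   (aromatics volume)
  4.84x1 + 4.7x2 + 4.31x3 ≥ 16.22   (energy)
  x1, x2, x3 ≥ 0.
The optimal basis is {raffinate, MTBE}; alkylate drops out. Binding constraints: aromatics volume and energy.
Optimal quantities: raffinate = 0.66667 barrels, MTBE = 3.0147 barrels.
Objective = 76.13·0.66667 + 126.1·3.0147 = 430.9073.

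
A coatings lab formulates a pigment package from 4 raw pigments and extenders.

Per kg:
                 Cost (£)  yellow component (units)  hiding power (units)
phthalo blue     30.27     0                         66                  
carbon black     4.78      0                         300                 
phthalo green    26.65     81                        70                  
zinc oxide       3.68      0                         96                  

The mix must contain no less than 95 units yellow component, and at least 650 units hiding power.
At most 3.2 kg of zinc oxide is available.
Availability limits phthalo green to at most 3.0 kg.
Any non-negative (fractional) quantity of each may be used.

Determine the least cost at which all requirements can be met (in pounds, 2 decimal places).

£40.30

Set it up as a linear program. Let x1 = kg of phthalo blue, x2 = kg of carbon black, x3 = kg of phthalo green, x4 = kg of zinc oxide.
Minimize 30.27x1 + 4.78x2 + 26.65x3 + 3.68x4 s.t.:
  81x3 ≥ 95   (yellow component)
  66x1 + 300x2 + 70x3 + 96x4 ≥ 650   (hiding power)
  x4 ≤ 3.2
  x3 ≤ 3
  x1, x2, x3, x4 ≥ 0.
The minimum-cost mix takes nothing from phthalo blue, zinc oxide — only carbon black, phthalo green. Binding constraints: yellow component and hiding power.
Solving gives x2 = 1.893, x3 = 1.1728.
Cost = 4.78·1.893 + 26.65·1.1728 = 40.3037.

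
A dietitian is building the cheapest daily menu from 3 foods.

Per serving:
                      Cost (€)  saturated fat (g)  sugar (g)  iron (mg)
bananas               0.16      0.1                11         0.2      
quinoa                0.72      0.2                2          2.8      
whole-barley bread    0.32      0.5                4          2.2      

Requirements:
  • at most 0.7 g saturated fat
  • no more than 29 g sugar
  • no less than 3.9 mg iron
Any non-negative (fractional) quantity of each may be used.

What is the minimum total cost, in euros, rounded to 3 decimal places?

€0.701

Let x1 = servings of bananas, x2 = servings of quinoa, x3 = servings of whole-barley bread.
Minimise 0.16x1 + 0.72x2 + 0.32x3 with:
  0.1x1 + 0.2x2 + 0.5x3 ≤ 0.7   (saturated fat)
  11x1 + 2x2 + 4x3 ≤ 29   (sugar)
  0.2x1 + 2.8x2 + 2.2x3 ≥ 3.9   (iron)
  x1, x2, x3 ≥ 0.
At the optimum only quinoa, whole-barley bread are positive (bananas = 0). The saturated fat and iron requirements are met with equality.
So quinoa = 0.4271 servings, whole-barley bread = 1.229 servings.
Cost = 0.72·0.4271 + 0.32·1.229 = 0.70079.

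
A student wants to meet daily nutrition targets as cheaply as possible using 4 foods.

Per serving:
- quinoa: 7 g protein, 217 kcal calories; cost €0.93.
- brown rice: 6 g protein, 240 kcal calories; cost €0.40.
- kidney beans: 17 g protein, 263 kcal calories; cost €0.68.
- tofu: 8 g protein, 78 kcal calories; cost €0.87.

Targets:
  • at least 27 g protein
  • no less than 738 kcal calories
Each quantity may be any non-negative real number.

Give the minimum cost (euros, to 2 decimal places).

€1.43

Set it up as a linear program. Let x1 = servings of quinoa, x2 = servings of brown rice, x3 = servings of kidney beans, x4 = servings of tofu.
Minimize 0.93x1 + 0.4x2 + 0.68x3 + 0.87x4 subject to:
  7x1 + 6x2 + 17x3 + 8x4 ≥ 27   (protein)
  217x1 + 240x2 + 263x3 + 78x4 ≥ 738   (calories)
  x1, x2, x3, x4 ≥ 0.
At the optimum only brown rice, kidney beans are positive (quinoa, tofu = 0). Binding constraints: protein and calories.
So brown rice = 2.176 servings, kidney beans = 0.8201 servings.
Total cost: 0.4·2.176 + 0.68·0.8201 = 1.4281.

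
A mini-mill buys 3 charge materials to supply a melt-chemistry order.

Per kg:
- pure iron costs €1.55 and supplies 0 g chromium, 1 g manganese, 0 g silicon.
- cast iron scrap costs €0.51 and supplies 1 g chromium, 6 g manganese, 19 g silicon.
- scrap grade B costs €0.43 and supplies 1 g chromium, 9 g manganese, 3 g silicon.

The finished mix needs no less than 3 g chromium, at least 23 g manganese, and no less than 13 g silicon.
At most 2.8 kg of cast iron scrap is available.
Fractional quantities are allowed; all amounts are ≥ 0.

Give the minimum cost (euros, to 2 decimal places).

€1.31

This is a linear program. Let x1 = kg of pure iron, x2 = kg of cast iron scrap, x3 = kg of scrap grade B.
min 1.55x1 + 0.51x2 + 0.43x3 with:
  1x2 + 1x3 ≥ 3   (chromium)
  1x1 + 6x2 + 9x3 ≥ 23   (manganese)
  19x2 + 3x3 ≥ 13   (silicon)
  x2 ≤ 2.8
  x1, x2, x3 ≥ 0.
The minimum-cost mix takes nothing from pure iron — only cast iron scrap, scrap grade B. There the chromium and silicon constraints are tight.
Solving gives x2 = 0.25, x3 = 2.75.
Total cost: 0.51·0.25 + 0.43·2.75 = 1.3100.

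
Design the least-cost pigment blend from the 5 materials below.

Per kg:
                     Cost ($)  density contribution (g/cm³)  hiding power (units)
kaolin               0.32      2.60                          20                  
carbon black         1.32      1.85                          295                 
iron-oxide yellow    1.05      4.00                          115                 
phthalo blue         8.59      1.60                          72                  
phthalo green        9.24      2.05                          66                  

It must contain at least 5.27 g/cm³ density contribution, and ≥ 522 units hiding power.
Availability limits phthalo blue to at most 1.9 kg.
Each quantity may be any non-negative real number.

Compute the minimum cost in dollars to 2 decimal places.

Let x1 = kg of kaolin, x2 = kg of carbon black, x3 = kg of iron-oxide yellow, x4 = kg of phthalo blue, x5 = kg of phthalo green.
min 0.32x1 + 1.32x2 + 1.05x3 + 8.59x4 + 9.24x5 s.t.:
  2.6x1 + 1.85x2 + 4x3 + 1.6x4 + 2.05x5 ≥ 5.27   (density contribution)
  20x1 + 295x2 + 115x3 + 72x4 + 66x5 ≥ 522   (hiding power)
  x4 ≤ 1.9
  x1, x2, x3, x4, x5 ≥ 0.
The optimal basis is {kaolin, carbon black}; iron-oxide yellow, phthalo blue, phthalo green drop out. Binding constraints: density contribution and hiding power.
That vertex is x1 = 0.8068, x2 = 1.715.
Hence cost = 0.32·0.8068 + 1.32·1.715 = $2.5220.

$2.52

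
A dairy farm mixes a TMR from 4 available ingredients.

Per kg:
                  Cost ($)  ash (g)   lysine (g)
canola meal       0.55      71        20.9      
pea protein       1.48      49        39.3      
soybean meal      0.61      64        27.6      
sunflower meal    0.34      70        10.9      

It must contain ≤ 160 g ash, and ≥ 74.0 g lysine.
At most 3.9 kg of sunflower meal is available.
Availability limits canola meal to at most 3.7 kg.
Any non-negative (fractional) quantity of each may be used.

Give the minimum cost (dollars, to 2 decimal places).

$1.80

Let x1 = kg of canola meal, x2 = kg of pea protein, x3 = kg of soybean meal, x4 = kg of sunflower meal.
Minimise 0.55x1 + 1.48x2 + 0.61x3 + 0.34x4 with:
  71x1 + 49x2 + 64x3 + 70x4 ≤ 160   (ash)
  20.9x1 + 39.3x2 + 27.6x3 + 10.9x4 ≥ 74   (lysine)
  x4 ≤ 3.9
  x1 ≤ 3.7
  x1, x2, x3, x4 ≥ 0.
The optimal basis is {pea protein, soybean meal}; canola meal, sunflower meal drop out. The ash and lysine requirements are met with equality.
Solving gives x2 = 0.2752, x3 = 2.289.
Hence cost = 1.48·0.2752 + 0.61·2.289 = $1.8036.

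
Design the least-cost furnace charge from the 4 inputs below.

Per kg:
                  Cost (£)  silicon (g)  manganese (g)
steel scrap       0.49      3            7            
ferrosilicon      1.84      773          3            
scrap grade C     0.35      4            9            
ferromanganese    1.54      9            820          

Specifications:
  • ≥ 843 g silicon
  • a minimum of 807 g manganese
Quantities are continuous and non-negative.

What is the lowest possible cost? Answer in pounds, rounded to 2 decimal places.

Let x1 = kg of steel scrap, x2 = kg of ferrosilicon, x3 = kg of scrap grade C, x4 = kg of ferromanganese.
Minimise 0.49x1 + 1.84x2 + 0.35x3 + 1.54x4 s.t.:
  3x1 + 773x2 + 4x3 + 9x4 ≥ 843   (silicon)
  7x1 + 3x2 + 9x3 + 820x4 ≥ 807   (manganese)
  x1, x2, x3, x4 ≥ 0.
The minimum-cost mix takes nothing from steel scrap, scrap grade C — only ferrosilicon, ferromanganese. There the silicon and manganese constraints are tight.
Optimal quantities: ferrosilicon = 1.0791 kg, ferromanganese = 0.9802 kg.
Total cost: 1.84·1.0791 + 1.54·0.9802 = 3.4951.

£3.50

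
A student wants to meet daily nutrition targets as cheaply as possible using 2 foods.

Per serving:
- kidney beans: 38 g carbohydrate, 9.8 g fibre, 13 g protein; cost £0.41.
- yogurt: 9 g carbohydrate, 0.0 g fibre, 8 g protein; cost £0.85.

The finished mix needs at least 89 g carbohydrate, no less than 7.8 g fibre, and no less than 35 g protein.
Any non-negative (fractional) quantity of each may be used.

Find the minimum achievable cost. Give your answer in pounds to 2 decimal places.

Treat it as an LP. Let x1 = servings of kidney beans, x2 = servings of yogurt.
Minimise 0.41x1 + 0.85x2 s.t.:
  38x1 + 9x2 ≥ 89   (carbohydrate)
  9.8x1 ≥ 7.8   (fibre)
  13x1 + 8x2 ≥ 35   (protein)
  x1, x2 ≥ 0.
The optimal basis is {kidney beans}; yogurt drops out. The protein requirement is met with equality.
Solving gives x1 = 2.692.
Total cost: 0.41·2.692 = 1.1037.

£1.10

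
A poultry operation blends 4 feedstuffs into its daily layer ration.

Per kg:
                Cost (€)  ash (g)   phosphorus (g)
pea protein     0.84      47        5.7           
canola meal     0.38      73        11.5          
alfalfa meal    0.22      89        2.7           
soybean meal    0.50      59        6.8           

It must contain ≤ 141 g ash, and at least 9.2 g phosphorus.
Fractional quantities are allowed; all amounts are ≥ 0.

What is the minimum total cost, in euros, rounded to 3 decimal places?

€0.304

Let x1 = kg of pea protein, x2 = kg of canola meal, x3 = kg of alfalfa meal, x4 = kg of soybean meal.
Minimise 0.84x1 + 0.38x2 + 0.22x3 + 0.5x4 s.t.:
  47x1 + 73x2 + 89x3 + 59x4 ≤ 141   (ash)
  5.7x1 + 11.5x2 + 2.7x3 + 6.8x4 ≥ 9.2   (phosphorus)
  x1, x2, x3, x4 ≥ 0.
The cheapest feasible vertex uses only canola meal; pea protein, alfalfa meal, soybean meal are not used. There the phosphorus constraint is tight.
So canola meal = 0.8 kg.
Objective = 0.38·0.8 = 0.30400.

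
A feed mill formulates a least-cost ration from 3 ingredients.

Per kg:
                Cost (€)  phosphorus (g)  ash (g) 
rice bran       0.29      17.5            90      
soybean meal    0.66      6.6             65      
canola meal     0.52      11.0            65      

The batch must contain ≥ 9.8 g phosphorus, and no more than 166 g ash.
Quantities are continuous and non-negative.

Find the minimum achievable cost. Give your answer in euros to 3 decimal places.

Set it up as a linear program. Let x1 = kg of rice bran, x2 = kg of soybean meal, x3 = kg of canola meal.
Minimise 0.29x1 + 0.66x2 + 0.52x3 s.t.:
  17.5x1 + 6.6x2 + 11x3 ≥ 9.8   (phosphorus)
  90x1 + 65x2 + 65x3 ≤ 166   (ash)
  x1, x2, x3 ≥ 0.
At the optimum only rice bran is positive (soybean meal, canola meal = 0). Binding constraint: phosphorus.
That vertex is x1 = 0.56.
Hence cost = 0.29·0.56 = €0.16240.

€0.162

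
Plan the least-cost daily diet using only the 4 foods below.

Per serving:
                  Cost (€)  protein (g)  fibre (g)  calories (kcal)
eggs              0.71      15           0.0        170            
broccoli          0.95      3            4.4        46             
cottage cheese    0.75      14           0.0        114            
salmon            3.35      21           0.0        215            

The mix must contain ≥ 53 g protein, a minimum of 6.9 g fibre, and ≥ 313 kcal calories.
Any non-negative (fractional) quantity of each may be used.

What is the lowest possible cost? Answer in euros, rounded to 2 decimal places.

This is a linear program. Let x1 = servings of eggs, x2 = servings of broccoli, x3 = servings of cottage cheese, x4 = servings of salmon.
min 0.71x1 + 0.95x2 + 0.75x3 + 3.35x4 subject to:
  15x1 + 3x2 + 14x3 + 21x4 ≥ 53   (protein)
  4.4x2 ≥ 6.9   (fibre)
  170x1 + 46x2 + 114x3 + 215x4 ≥ 313   (calories)
  x1, x2, x3, x4 ≥ 0.
The minimum-cost mix takes nothing from cottage cheese, salmon — only eggs, broccoli. Binding constraints: protein and fibre.
Optimal quantities: eggs = 3.22 servings, broccoli = 1.568 servings.
Cost = 0.71·3.22 + 0.95·1.568 = 3.7758.

€3.78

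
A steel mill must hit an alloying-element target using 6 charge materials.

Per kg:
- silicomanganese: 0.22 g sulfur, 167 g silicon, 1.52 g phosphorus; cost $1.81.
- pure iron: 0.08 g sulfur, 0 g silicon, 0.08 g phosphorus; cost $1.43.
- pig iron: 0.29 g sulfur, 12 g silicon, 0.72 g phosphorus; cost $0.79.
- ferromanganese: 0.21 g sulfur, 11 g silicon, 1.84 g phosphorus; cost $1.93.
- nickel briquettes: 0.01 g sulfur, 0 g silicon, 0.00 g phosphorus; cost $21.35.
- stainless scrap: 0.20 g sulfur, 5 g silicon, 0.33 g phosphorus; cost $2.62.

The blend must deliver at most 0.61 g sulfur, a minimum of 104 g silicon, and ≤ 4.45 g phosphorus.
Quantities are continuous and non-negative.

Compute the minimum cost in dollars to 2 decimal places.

Set it up as a linear program. Let x1 = kg of silicomanganese, x2 = kg of pure iron, x3 = kg of pig iron, x4 = kg of ferromanganese, x5 = kg of nickel briquettes, x6 = kg of stainless scrap.
Minimize 1.81x1 + 1.43x2 + 0.79x3 + 1.93x4 + 21.35x5 + 2.62x6 with:
  0.22x1 + 0.08x2 + 0.29x3 + 0.21x4 + 0.01x5 + 0.2x6 ≤ 0.61   (sulfur)
  167x1 + 12x3 + 11x4 + 5x6 ≥ 104   (silicon)
  1.52x1 + 0.08x2 + 0.72x3 + 1.84x4 + 0.33x6 ≤ 4.45   (phosphorus)
  x1, x2, x3, x4, x5, x6 ≥ 0.
The cheapest feasible vertex uses only silicomanganese; pure iron, pig iron, ferromanganese, nickel briquettes, stainless scrap are not used. There the silicon constraint is tight.
Solving gives x1 = 0.6228.
Hence cost = 1.81·0.6228 = $1.1273.

$1.13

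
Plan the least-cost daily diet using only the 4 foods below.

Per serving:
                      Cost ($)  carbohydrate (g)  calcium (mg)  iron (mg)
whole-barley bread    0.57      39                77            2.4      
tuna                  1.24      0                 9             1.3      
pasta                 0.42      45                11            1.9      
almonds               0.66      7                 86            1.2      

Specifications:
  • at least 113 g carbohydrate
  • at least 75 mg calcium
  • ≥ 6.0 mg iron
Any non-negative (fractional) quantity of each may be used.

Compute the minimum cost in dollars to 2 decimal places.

$1.35

Let x1 = servings of whole-barley bread, x2 = servings of tuna, x3 = servings of pasta, x4 = servings of almonds.
Minimize 0.57x1 + 1.24x2 + 0.42x3 + 0.66x4 with:
  39x1 + 45x3 + 7x4 ≥ 113   (carbohydrate)
  77x1 + 9x2 + 11x3 + 86x4 ≥ 75   (calcium)
  2.4x1 + 1.3x2 + 1.9x3 + 1.2x4 ≥ 6   (iron)
  x1, x2, x3, x4 ≥ 0.
The optimal basis is {whole-barley bread, pasta}; tuna, almonds drop out. Binding constraints: calcium and iron.
That vertex is x1 = 0.638, x3 = 2.352.
Hence cost = 0.57·0.638 + 0.42·2.352 = $1.3515.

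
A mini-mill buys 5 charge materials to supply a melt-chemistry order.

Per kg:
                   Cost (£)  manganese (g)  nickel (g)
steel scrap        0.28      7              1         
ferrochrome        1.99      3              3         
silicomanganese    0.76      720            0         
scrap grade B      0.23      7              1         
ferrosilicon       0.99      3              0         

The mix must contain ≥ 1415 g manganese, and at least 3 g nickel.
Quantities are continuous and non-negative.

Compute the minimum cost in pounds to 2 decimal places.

£2.16

Treat it as an LP. Let x1 = kg of steel scrap, x2 = kg of ferrochrome, x3 = kg of silicomanganese, x4 = kg of scrap grade B, x5 = kg of ferrosilicon.
Minimize 0.28x1 + 1.99x2 + 0.76x3 + 0.23x4 + 0.99x5 s.t.:
  7x1 + 3x2 + 720x3 + 7x4 + 3x5 ≥ 1415   (manganese)
  1x1 + 3x2 + 1x4 ≥ 3   (nickel)
  x1, x2, x3, x4, x5 ≥ 0.
The minimum-cost mix takes nothing from steel scrap, ferrochrome, ferrosilicon — only silicomanganese, scrap grade B. The manganese and nickel requirements are met with equality.
That vertex is x3 = 1.936, x4 = 3.
Objective = 0.76·1.936 + 0.23·3 = 2.1614.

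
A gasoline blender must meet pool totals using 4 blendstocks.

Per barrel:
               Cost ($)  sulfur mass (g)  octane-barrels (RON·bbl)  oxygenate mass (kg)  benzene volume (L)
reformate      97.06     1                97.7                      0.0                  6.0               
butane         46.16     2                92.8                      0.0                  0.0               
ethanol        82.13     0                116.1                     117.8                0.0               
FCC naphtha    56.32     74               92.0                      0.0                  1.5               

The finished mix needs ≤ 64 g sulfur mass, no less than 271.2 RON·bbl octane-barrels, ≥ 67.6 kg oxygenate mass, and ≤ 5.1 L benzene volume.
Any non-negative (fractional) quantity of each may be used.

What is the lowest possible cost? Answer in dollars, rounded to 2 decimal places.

$148.89

Treat it as an LP. Let x1 = barrels of reformate, x2 = barrels of butane, x3 = barrels of ethanol, x4 = barrels of FCC naphtha.
min 97.06x1 + 46.16x2 + 82.13x3 + 56.32x4 with:
  1x1 + 2x2 + 74x4 ≤ 64   (sulfur mass)
  97.7x1 + 92.8x2 + 116.1x3 + 92x4 ≥ 271.2   (octane-barrels)
  117.8x3 ≥ 67.6   (oxygenate mass)
  6x1 + 1.5x4 ≤ 5.1   (benzene volume)
  x1, x2, x3, x4 ≥ 0.
The cheapest feasible vertex uses only butane, ethanol; reformate, FCC naphtha are not used. The octane-barrels and oxygenate mass requirements are met with equality.
That vertex is x2 = 2.2045, x3 = 0.57385.
Objective = 46.16·2.2045 + 82.13·0.57385 = 148.8900.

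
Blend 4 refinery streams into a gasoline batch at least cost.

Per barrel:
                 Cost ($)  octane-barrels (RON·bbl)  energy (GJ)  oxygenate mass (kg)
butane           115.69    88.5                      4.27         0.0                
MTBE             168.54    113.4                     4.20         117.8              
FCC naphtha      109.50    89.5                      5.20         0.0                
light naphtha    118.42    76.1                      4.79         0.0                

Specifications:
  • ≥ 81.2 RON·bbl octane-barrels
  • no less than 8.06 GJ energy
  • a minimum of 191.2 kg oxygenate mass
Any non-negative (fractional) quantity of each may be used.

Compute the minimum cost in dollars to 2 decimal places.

$299.73

Let x1 = barrels of butane, x2 = barrels of MTBE, x3 = barrels of FCC naphtha, x4 = barrels of light naphtha.
min 115.69x1 + 168.54x2 + 109.5x3 + 118.42x4 s.t.:
  88.5x1 + 113.4x2 + 89.5x3 + 76.1x4 ≥ 81.2   (octane-barrels)
  4.27x1 + 4.2x2 + 5.2x3 + 4.79x4 ≥ 8.06   (energy)
  117.8x2 ≥ 191.2   (oxygenate mass)
  x1, x2, x3, x4 ≥ 0.
At the optimum only MTBE, FCC naphtha are positive (butane, light naphtha = 0). Binding constraints: energy and oxygenate mass.
Solving gives x2 = 1.6231, x3 = 0.23904.
Hence cost = 168.54·1.6231 + 109.5·0.23904 = $299.7322.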